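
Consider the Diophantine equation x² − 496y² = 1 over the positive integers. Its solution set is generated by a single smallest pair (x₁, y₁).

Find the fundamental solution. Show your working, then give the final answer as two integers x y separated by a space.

4620799 207480

[22; 3,1,2,4,1,…,1,3,44] for √496; ℓ=16 ⇒ convergent index 15
k=0  a_k=22  p_k/q_k = 22/1
…
k=4  a_k=4  p_k/q_k = 1069/48
k=5  a_k=1  p_k/q_k = 1314/59
k=6  a_k=1  p_k/q_k = 2383/107
…
k=9  a_k=2  p_k/q_k = 35166/1579
…
k=11  a_k=1  p_k/q_k = 84875/3811
k=12  a_k=4  p_k/q_k = 389209/17476
…
k=14  a_k=1  p_k/q_k = 1252502/56239
k=15  a_k=3  p_k/q_k = 4620799/207480
(x₁, y₁) = (4620799, 207480);  4620799² − 496·207480² = 1 ✓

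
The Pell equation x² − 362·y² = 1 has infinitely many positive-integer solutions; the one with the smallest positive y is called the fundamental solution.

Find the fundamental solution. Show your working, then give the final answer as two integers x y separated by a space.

723 38

√362 → a₀=19, period (38); ℓ=1 odd so k=1
step 0: (19, 1)  from 19·(1,0) + (0,1)
step 1: (723, 38)  from 38·(19,1) + (1,0)
→ (723, 38).  Check: 723²=522729, 362·38²=522728, difference 1.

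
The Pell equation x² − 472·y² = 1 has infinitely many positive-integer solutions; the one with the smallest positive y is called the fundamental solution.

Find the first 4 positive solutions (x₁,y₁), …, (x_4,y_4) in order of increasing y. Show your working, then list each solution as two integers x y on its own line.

306917 14127
188396089777 8671632918
115643925371868101 5322943120573485
70986173286526887819457 3267403467465432958572

d=472: √d = [21; 1,2,1,1,1,…,2,1,42] (ℓ=14, even), read p_13/q_13
i=0: a=21 ⇒ p=21, q=1
i=1: a=1 ⇒ p=22, q=1
i=2: a=2 ⇒ p=65, q=3
i=3: a=1 ⇒ p=87, q=4
…
i=5: a=1 ⇒ p=239, q=11
i=6: a=4 ⇒ p=1108, q=51
i=7: a=5 ⇒ p=5779, q=266
…
i=9: a=1 ⇒ p=30003, q=1381
i=10: a=1 ⇒ p=54227, q=2496
i=11: a=1 ⇒ p=84230, q=3877
i=12: a=2 ⇒ p=222687, q=10250
i=13: a=1 ⇒ p=306917, q=14127
(x₁, y₁) = (306917, 14127);  306917² − 472·14127² = 1 ✓
k=2:  x_2 = 306917·306917+472·14127·14127 = 188396089777,  y_2 = 306917·14127+14127·306917 = 8671632918
k=3:  x_3 = 306917·188396089777+472·14127·8671632918 = 115643925371868101,  y_3 = 306917·8671632918+14127·188396089777 = 5322943120573485
k=4:  x_4 = 306917·115643925371868101+472·14127·5322943120573485 = 70986173286526887819457,  y_4 = 306917·5322943120573485+14127·115643925371868101 = 3267403467465432958572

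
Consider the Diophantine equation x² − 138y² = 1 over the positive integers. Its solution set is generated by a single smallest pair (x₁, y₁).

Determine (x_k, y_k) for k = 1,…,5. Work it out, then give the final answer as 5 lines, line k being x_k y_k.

47 4
4417 376
415151 35340
39019777 3321584
3667443887 312193556

√138 → a₀=11, period (1,2,1,22); ℓ=4 even so k=3
i=0: a=11 ⇒ p=11, q=1
…
i=2: a=2 ⇒ p=35, q=3
i=3: a=1 ⇒ p=47, q=4
fundamental: x₁=47, y₁=4  (since 2209 − 138·16 = 1)
k=2:  x_2 = 47·47+138·4·4 = 4417,  y_2 = 47·4+4·47 = 376
k=3:  x_3 = 47·4417+138·4·376 = 415151,  y_3 = 47·376+4·4417 = 35340
k=4:  x_4 = 47·415151+138·4·35340 = 39019777,  y_4 = 47·35340+4·415151 = 3321584
k=5:  x_5 = 47·39019777+138·4·3321584 = 3667443887,  y_5 = 47·3321584+4·39019777 = 312193556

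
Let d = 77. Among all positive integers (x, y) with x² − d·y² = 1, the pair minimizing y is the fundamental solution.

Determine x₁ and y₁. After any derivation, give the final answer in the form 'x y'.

√77 = [8; 1,3,2,3,1,16, …], period ℓ=6 (even) → k=5
i=0: a=8 ⇒ p=8, q=1
i=1: a=1 ⇒ p=9, q=1
i=2: a=3 ⇒ p=35, q=4
i=3: a=2 ⇒ p=79, q=9
i=4: a=3 ⇒ p=272, q=31
i=5: a=1 ⇒ p=351, q=40
fundamental: x₁=351, y₁=40  (since 123201 − 77·1600 = 1)

351 40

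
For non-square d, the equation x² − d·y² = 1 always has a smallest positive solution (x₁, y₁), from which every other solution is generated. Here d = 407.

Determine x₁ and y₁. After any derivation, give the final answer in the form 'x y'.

2663 132

[20; 5,1,2,1,5,40] for √407; ℓ=6 ⇒ convergent index 5
i=0: a=20 ⇒ p=20, q=1
i=1: a=5 ⇒ p=101, q=5
…
i=3: a=2 ⇒ p=343, q=17
i=4: a=1 ⇒ p=464, q=23
i=5: a=5 ⇒ p=2663, q=132
(x₁, y₁) = (2663, 132);  2663² − 407·132² = 1 ✓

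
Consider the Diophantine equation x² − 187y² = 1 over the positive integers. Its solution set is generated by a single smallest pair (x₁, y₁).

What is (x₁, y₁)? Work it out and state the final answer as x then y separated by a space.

d=187: √d = [13; 1,2,13,2,1,26] (ℓ=6, even), read p_5/q_5
a_0=13:  p_0=13·1+0=13,  q_0=13·0+1=1
a_1=1:  p_1=1·13+1=14,  q_1=1·1+0=1
a_2=2:  p_2=2·14+13=41,  q_2=2·1+1=3
a_3=13:  p_3=13·41+14=547,  q_3=13·3+1=40
a_4=2:  p_4=2·547+41=1135,  q_4=2·40+3=83
a_5=1:  p_5=1·1135+547=1682,  q_5=1·83+40=123
→ (1682, 123).  Check: 1682²=2829124, 187·123²=2829123, difference 1.

1682 123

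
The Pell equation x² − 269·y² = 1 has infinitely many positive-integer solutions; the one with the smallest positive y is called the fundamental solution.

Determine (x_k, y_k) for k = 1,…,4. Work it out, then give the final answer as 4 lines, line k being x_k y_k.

√269 = [16; 2,2,32, …], period ℓ=3 (odd) → k=5
a_0=16:  p_0=16·1+0=16,  q_0=16·0+1=1
a_1=2:  p_1=2·16+1=33,  q_1=2·1+0=2
a_2=2:  p_2=2·33+16=82,  q_2=2·2+1=5
a_3=32:  p_3=32·82+33=2657,  q_3=32·5+2=162
a_4=2:  p_4=2·2657+82=5396,  q_4=2·162+5=329
a_5=2:  p_5=2·5396+2657=13449,  q_5=2·329+162=820
→ (13449, 820).  Check: 13449²=180875601, 269·820²=180875600, difference 1.
n=2: (13449,820)∘(13449,820) = (13449·13449+269·820·820, 13449·820+820·13449) = (361751201,22056360)
n=3: (361751201,22056360)∘(13449,820) = (13449·361751201+269·820·22056360, 13449·22056360+820·361751201) = (9730383791049,593271970460)
n=4: (9730383791049,593271970460)∘(13449,820) = (13449·9730383791049+269·820·593271970460, 13449·593271970460+820·9730383791049) = (261727862849884801,15957829439376720)

13449 820
361751201 22056360
9730383791049 593271970460
261727862849884801 15957829439376720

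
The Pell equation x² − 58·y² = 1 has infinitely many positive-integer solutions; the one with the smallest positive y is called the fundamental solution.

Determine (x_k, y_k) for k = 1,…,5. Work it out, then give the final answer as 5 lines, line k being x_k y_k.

√58 → a₀=7, period (1,1,1,1,1,1,14); ℓ=7 odd so k=13
i=0: a=7 ⇒ p=7, q=1
i=1: a=1 ⇒ p=8, q=1
…
i=3: a=1 ⇒ p=23, q=3
…
i=5: a=1 ⇒ p=61, q=8
…
i=8: a=1 ⇒ p=1546, q=203
i=9: a=1 ⇒ p=2993, q=393
…
i=11: a=1 ⇒ p=7532, q=989
i=12: a=1 ⇒ p=12071, q=1585
i=13: a=1 ⇒ p=19603, q=2574
fundamental: x₁=19603, y₁=2574  (since 384277609 − 58·6625476 = 1)
(x_2, y_2) = (19603·19603 + 58·2574·2574, 19603·2574 + 2574·19603) = (768555217, 100916244)
(x_3, y_3) = (19603·768555217 + 58·2574·100916244, 19603·100916244 + 2574·768555217) = (30131975818099, 3956522259690)
(x_4, y_4) = (19603·30131975818099 + 58·2574·3956522259690, 19603·3956522259690 + 2574·30131975818099) = (1181354243155834177, 155119411612489896)
(x_5, y_5) = (19603·1181354243155834177 + 58·2574·155119411612489896, 19603·155119411612489896 + 2574·1181354243155834177) = (46316174427035658925363, 6081611647722756602886)

19603 2574
768555217 100916244
30131975818099 3956522259690
1181354243155834177 155119411612489896
46316174427035658925363 6081611647722756602886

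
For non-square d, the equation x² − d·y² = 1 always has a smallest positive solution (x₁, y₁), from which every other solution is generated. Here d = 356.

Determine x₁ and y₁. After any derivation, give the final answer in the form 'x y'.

√356 = [18; 1,6,1,1,2,…,6,1,36, …], period ℓ=14 (even) → k=13
a_0=18:  p_0=18·1+0=18,  q_0=18·0+1=1
a_1=1:  p_1=1·18+1=19,  q_1=1·1+0=1
a_2=6:  p_2=6·19+18=132,  q_2=6·1+1=7
a_3=1:  p_3=1·132+19=151,  q_3=1·7+1=8
a_4=1:  p_4=1·151+132=283,  q_4=1·8+7=15
a_5=2:  p_5=2·283+151=717,  q_5=2·15+8=38
…
a_8=1:  p_8=1·8717+1000=9717,  q_8=1·462+53=515
a_9=2:  p_9=2·9717+8717=28151,  q_9=2·515+462=1492
…
a_12=6:  p_12=6·66019+37868=433982,  q_12=6·3499+2007=23001
a_13=1:  p_13=1·433982+66019=500001,  q_13=1·23001+3499=26500
→ (500001, 26500).  Check: 500001²=250001000001, 356·26500²=250001000000, difference 1.

500001 26500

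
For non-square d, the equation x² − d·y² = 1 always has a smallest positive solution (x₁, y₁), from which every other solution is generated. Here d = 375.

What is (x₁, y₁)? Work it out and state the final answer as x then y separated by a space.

15124 781

d=375: √d = [19; 2,1,2,1,5,1,2,1,2,38] (ℓ=10, even), read p_9/q_9
i=0: a=19 ⇒ p=19, q=1
i=1: a=2 ⇒ p=39, q=2
i=2: a=1 ⇒ p=58, q=3
…
i=4: a=1 ⇒ p=213, q=11
i=5: a=5 ⇒ p=1220, q=63
i=6: a=1 ⇒ p=1433, q=74
i=7: a=2 ⇒ p=4086, q=211
i=8: a=1 ⇒ p=5519, q=285
i=9: a=2 ⇒ p=15124, q=781
fundamental: x₁=15124, y₁=781  (since 228735376 − 375·609961 = 1)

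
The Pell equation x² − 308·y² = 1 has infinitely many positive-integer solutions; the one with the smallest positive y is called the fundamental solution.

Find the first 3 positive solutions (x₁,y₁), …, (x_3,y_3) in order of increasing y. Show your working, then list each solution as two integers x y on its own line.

[17; 1,1,4,1,1,34] for √308; ℓ=6 ⇒ convergent index 5
i=0: a=17 ⇒ p=17, q=1
…
i=2: a=1 ⇒ p=35, q=2
…
i=4: a=1 ⇒ p=193, q=11
i=5: a=1 ⇒ p=351, q=20
fundamental: x₁=351, y₁=20  (since 123201 − 308·400 = 1)
(x_2, y_2) = (351·351 + 308·20·20, 351·20 + 20·351) = (246401, 14040)
(x_3, y_3) = (351·246401 + 308·20·14040, 351·14040 + 20·246401) = (172973151, 9856060)

351 20
246401 14040
172973151 9856060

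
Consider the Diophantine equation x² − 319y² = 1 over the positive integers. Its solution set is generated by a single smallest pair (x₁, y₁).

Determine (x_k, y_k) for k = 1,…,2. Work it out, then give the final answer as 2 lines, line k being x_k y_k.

√319 = [17; 1,6,5,1,4,…,6,1,34, …], period ℓ=14 (even) → k=13
step 0: (17, 1)  from 17·(1,0) + (0,1)
…
step 3: (643, 36)  from 5·(125,7) + (18,1)
step 4: (768, 43)  from 1·(643,36) + (125,7)
…
step 7: (15628, 875)  from 1·(11913,667) + (3715,208)
…
step 11: (1798881, 100718)  from 5·(309613,17335) + (250816,14043)
step 12: (11102899, 621643)  from 6·(1798881,100718) + (309613,17335)
step 13: (12901780, 722361)  from 1·(11102899,621643) + (1798881,100718)
fundamental: x₁=12901780, y₁=722361  (since 166455927168400 − 319·521805414321 = 1)
(12901780+722361√319)^2 = 332911854336799 + 18639485405160√319

12901780 722361
332911854336799 18639485405160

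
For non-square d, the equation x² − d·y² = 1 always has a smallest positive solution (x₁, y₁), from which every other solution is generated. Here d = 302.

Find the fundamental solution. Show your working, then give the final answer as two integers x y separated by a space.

√302 → a₀=17, period (2,1,1,1,4,…,1,2,34); ℓ=16 even so k=15
k=0  a_k=17  p_k/q_k = 17/1
k=1  a_k=2  p_k/q_k = 35/2
k=2  a_k=1  p_k/q_k = 52/3
k=3  a_k=1  p_k/q_k = 87/5
k=4  a_k=1  p_k/q_k = 139/8
k=5  a_k=4  p_k/q_k = 643/37
k=6  a_k=2  p_k/q_k = 1425/82
…
k=9  a_k=1  p_k/q_k = 36581/2105
k=10  a_k=2  p_k/q_k = 107675/6196
k=11  a_k=4  p_k/q_k = 467281/26889
k=12  a_k=1  p_k/q_k = 574956/33085
…
k=14  a_k=1  p_k/q_k = 1617193/93059
k=15  a_k=2  p_k/q_k = 4276623/246092
(x₁, y₁) = (4276623, 246092);  4276623² − 302·246092² = 1 ✓

4276623 246092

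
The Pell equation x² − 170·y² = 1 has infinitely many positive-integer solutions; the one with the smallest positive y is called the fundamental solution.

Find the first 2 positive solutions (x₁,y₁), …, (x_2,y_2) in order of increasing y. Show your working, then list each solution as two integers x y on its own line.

d=170: √d = [13; 26] (ℓ=1, odd), read p_1/q_1
a_0=13:  p_0=13·1+0=13,  q_0=13·0+1=1
a_1=26:  p_1=26·13+1=339,  q_1=26·1+0=26
→ (339, 26).  Check: 339²=114921, 170·26²=114920, difference 1.
n=2: (339,26)∘(339,26) = (339·339+170·26·26, 339·26+26·339) = (229841,17628)

339 26
229841 17628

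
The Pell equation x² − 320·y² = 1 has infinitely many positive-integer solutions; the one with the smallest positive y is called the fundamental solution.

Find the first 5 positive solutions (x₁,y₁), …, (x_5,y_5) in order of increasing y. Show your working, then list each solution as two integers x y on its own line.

d=320: √d = [17; 1,7,1,34] (ℓ=4, even), read p_3/q_3
step 0: (17, 1)  from 17·(1,0) + (0,1)
…
step 2: (143, 8)  from 7·(18,1) + (17,1)
step 3: (161, 9)  from 1·(143,8) + (18,1)
(x₁, y₁) = (161, 9);  161² − 320·9² = 1 ✓
(x_2, y_2) = (161·161 + 320·9·9, 161·9 + 9·161) = (51841, 2898)
(x_3, y_3) = (161·51841 + 320·9·2898, 161·2898 + 9·51841) = (16692641, 933147)
(x_4, y_4) = (161·16692641 + 320·9·933147, 161·933147 + 9·16692641) = (5374978561, 300470436)
(x_5, y_5) = (161·5374978561 + 320·9·300470436, 161·300470436 + 9·5374978561) = (1730726404001, 96750547245)

161 9
51841 2898
16692641 933147
5374978561 300470436
1730726404001 96750547245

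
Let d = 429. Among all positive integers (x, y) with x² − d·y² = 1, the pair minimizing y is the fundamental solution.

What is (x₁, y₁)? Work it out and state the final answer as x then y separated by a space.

√429 = [20; 1,2,2,9,1,12,1,9,2,2,1,40, …], period ℓ=12 (even) → k=11
k=0  a_k=20  p_k/q_k = 20/1
…
k=2  a_k=2  p_k/q_k = 62/3
k=3  a_k=2  p_k/q_k = 145/7
k=4  a_k=9  p_k/q_k = 1367/66
k=5  a_k=1  p_k/q_k = 1512/73
…
k=7  a_k=1  p_k/q_k = 21023/1015
k=8  a_k=9  p_k/q_k = 208718/10077
k=9  a_k=2  p_k/q_k = 438459/21169
k=10  a_k=2  p_k/q_k = 1085636/52415
k=11  a_k=1  p_k/q_k = 1524095/73584
(x₁, y₁) = (1524095, 73584);  1524095² − 429·73584² = 1 ✓

1524095 73584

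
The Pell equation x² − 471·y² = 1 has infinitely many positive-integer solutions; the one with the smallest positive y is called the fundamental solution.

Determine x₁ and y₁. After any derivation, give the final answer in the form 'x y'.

[21; 1,2,2,1,3,…,2,1,42] for √471; ℓ=14 ⇒ convergent index 13
i=0: a=21 ⇒ p=21, q=1
…
i=6: a=4 ⇒ p=3429, q=158
i=7: a=14 ⇒ p=48809, q=2249
i=8: a=4 ⇒ p=198665, q=9154
…
i=10: a=1 ⇒ p=843469, q=38865
i=11: a=2 ⇒ p=2331742, q=107441
i=12: a=2 ⇒ p=5506953, q=253747
i=13: a=1 ⇒ p=7838695, q=361188
(x₁, y₁) = (7838695, 361188);  7838695² − 471·361188² = 1 ✓

7838695 361188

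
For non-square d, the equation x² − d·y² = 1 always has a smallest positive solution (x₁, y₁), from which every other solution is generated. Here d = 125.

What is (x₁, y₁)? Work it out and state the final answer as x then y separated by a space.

930249 83204

[11; 5,1,1,5,22] for √125; ℓ=5 ⇒ convergent index 9
a_0=11:  p_0=11·1+0=11,  q_0=11·0+1=1
…
a_2=1:  p_2=1·56+11=67,  q_2=1·5+1=6
…
a_5=22:  p_5=22·682+123=15127,  q_5=22·61+11=1353
a_6=5:  p_6=5·15127+682=76317,  q_6=5·1353+61=6826
a_7=1:  p_7=1·76317+15127=91444,  q_7=1·6826+1353=8179
a_8=1:  p_8=1·91444+76317=167761,  q_8=1·8179+6826=15005
a_9=5:  p_9=5·167761+91444=930249,  q_9=5·15005+8179=83204
→ (930249, 83204).  Check: 930249²=865363202001, 125·83204²=865363202000, difference 1.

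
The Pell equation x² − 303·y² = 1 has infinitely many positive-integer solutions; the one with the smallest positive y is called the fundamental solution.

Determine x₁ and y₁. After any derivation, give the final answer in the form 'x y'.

2524 145

d=303: √d = [17; 2,2,5,2,2,34] (ℓ=6, even), read p_5/q_5
k=0  a_k=17  p_k/q_k = 17/1
k=1  a_k=2  p_k/q_k = 35/2
k=2  a_k=2  p_k/q_k = 87/5
k=3  a_k=5  p_k/q_k = 470/27
k=4  a_k=2  p_k/q_k = 1027/59
k=5  a_k=2  p_k/q_k = 2524/145
fundamental: x₁=2524, y₁=145  (since 6370576 − 303·21025 = 1)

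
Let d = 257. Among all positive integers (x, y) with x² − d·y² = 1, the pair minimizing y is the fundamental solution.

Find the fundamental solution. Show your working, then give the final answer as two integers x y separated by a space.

513 32

√257 = [16; 32, …], period ℓ=1 (odd) → k=1
step 0: (16, 1)  from 16·(1,0) + (0,1)
step 1: (513, 32)  from 32·(16,1) + (1,0)
→ (513, 32).  Check: 513²=263169, 257·32²=263168, difference 1.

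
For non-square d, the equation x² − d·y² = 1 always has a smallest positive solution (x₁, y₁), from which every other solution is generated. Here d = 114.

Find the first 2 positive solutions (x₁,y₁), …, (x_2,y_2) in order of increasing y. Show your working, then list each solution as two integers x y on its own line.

1025 96
2101249 196800

√114 → a₀=10, period (1,2,10,2,1,20); ℓ=6 even so k=5
a_0=10:  p_0=10·1+0=10,  q_0=10·0+1=1
a_1=1:  p_1=1·10+1=11,  q_1=1·1+0=1
…
a_4=2:  p_4=2·331+32=694,  q_4=2·31+3=65
a_5=1:  p_5=1·694+331=1025,  q_5=1·65+31=96
(x₁, y₁) = (1025, 96);  1025² − 114·96² = 1 ✓
k=2:  x_2 = 1025·1025+114·96·96 = 2101249,  y_2 = 1025·96+96·1025 = 196800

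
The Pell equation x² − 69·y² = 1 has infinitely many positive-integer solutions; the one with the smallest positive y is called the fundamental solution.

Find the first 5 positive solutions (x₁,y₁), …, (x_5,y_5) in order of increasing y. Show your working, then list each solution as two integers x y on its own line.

[8; 3,3,1,4,1,3,3,16] for √69; ℓ=8 ⇒ convergent index 7
k=0  a_k=8  p_k/q_k = 8/1
k=1  a_k=3  p_k/q_k = 25/3
…
k=4  a_k=4  p_k/q_k = 515/62
…
k=6  a_k=3  p_k/q_k = 2384/287
k=7  a_k=3  p_k/q_k = 7775/936
→ (7775, 936).  Check: 7775²=60450625, 69·936²=60450624, difference 1.
(7775+936√69)^2 = 120901249 + 14554800√69
(7775+936√69)^3 = 1880014414175 + 226327139064√69
(7775+936√69)^4 = 29234224019520001 + 3519386997890400√69
(7775+936√69)^5 = 454592181623521601375 + 54726467590868580936√69

7775 936
120901249 14554800
1880014414175 226327139064
29234224019520001 3519386997890400
454592181623521601375 54726467590868580936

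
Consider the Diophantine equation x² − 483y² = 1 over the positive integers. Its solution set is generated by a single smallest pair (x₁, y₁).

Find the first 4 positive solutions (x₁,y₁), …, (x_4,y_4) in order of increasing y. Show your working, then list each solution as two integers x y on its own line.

√483 → a₀=21, period (1,42); ℓ=2 even so k=1
k=0  a_k=21  p_k/q_k = 21/1
k=1  a_k=1  p_k/q_k = 22/1
fundamental: x₁=22, y₁=1  (since 484 − 483·1 = 1)
(22+1√483)^2 = 967 + 44√483
(22+1√483)^3 = 42526 + 1935√483
(22+1√483)^4 = 1870177 + 85096√483

22 1
967 44
42526 1935
1870177 85096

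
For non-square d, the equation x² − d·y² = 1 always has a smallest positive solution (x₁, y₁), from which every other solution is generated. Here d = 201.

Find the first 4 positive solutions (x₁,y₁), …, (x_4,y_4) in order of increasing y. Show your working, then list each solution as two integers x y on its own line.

515095 36332
530645718049 37428863080
546665912276384215 38558840456348868
563169756167477608732801 39722931849688611461840

√201 = [14; 5,1,1,1,2,…,1,5,28, …], period ℓ=14 (even) → k=13
i=0: a=14 ⇒ p=14, q=1
…
i=4: a=1 ⇒ p=241, q=17
…
i=7: a=8 ⇒ p=7670, q=541
…
i=9: a=2 ⇒ p=24768, q=1747
…
i=12: a=1 ⇒ p=91402, q=6447
i=13: a=5 ⇒ p=515095, q=36332
(x₁, y₁) = (515095, 36332);  515095² − 201·36332² = 1 ✓
n=2: (515095,36332)∘(515095,36332) = (515095·515095+201·36332·36332, 515095·36332+36332·515095) = (530645718049,37428863080)
n=3: (530645718049,37428863080)∘(515095,36332) = (515095·530645718049+201·36332·37428863080, 515095·37428863080+36332·530645718049) = (546665912276384215,38558840456348868)
n=4: (546665912276384215,38558840456348868)∘(515095,36332) = (515095·546665912276384215+201·36332·38558840456348868, 515095·38558840456348868+36332·546665912276384215) = (563169756167477608732801,39722931849688611461840)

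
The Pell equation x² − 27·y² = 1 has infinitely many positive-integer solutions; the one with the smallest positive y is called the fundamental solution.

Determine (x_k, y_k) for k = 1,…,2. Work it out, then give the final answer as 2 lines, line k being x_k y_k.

26 5
1351 260

[5; 5,10] for √27; ℓ=2 ⇒ convergent index 1
k=0  a_k=5  p_k/q_k = 5/1
k=1  a_k=5  p_k/q_k = 26/5
(x₁, y₁) = (26, 5);  26² − 27·5² = 1 ✓
(x_2, y_2) = (26·26 + 27·5·5, 26·5 + 5·26) = (1351, 260)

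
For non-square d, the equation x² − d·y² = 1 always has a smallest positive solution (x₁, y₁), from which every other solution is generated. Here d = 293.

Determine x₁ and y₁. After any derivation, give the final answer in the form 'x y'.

[17; 8,1,1,8,34] for √293; ℓ=5 ⇒ convergent index 9
i=0: a=17 ⇒ p=17, q=1
…
i=3: a=1 ⇒ p=291, q=17
…
i=5: a=34 ⇒ p=84679, q=4947
…
i=7: a=1 ⇒ p=764593, q=44668
i=8: a=1 ⇒ p=1444507, q=84389
i=9: a=8 ⇒ p=12320649, q=719780
(x₁, y₁) = (12320649, 719780);  12320649² − 293·719780² = 1 ✓

12320649 719780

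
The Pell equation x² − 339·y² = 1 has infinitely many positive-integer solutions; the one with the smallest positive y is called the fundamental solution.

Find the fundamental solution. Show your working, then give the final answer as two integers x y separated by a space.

97970 5321

[18; 2,2,2,1,17,1,2,2,2,36] for √339; ℓ=10 ⇒ convergent index 9
step 0: (18, 1)  from 18·(1,0) + (0,1)
step 1: (37, 2)  from 2·(18,1) + (1,0)
step 2: (92, 5)  from 2·(37,2) + (18,1)
…
step 4: (313, 17)  from 1·(221,12) + (92,5)
step 5: (5542, 301)  from 17·(313,17) + (221,12)
…
step 7: (17252, 937)  from 2·(5855,318) + (5542,301)
step 8: (40359, 2192)  from 2·(17252,937) + (5855,318)
step 9: (97970, 5321)  from 2·(40359,2192) + (17252,937)
→ (97970, 5321).  Check: 97970²=9598120900, 339·5321²=9598120899, difference 1.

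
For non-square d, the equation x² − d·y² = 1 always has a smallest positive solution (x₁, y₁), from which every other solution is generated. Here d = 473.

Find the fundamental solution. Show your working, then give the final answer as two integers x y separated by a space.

√473 → a₀=21, period (1,2,1,42); ℓ=4 even so k=3
k=0  a_k=21  p_k/q_k = 21/1
k=1  a_k=1  p_k/q_k = 22/1
k=2  a_k=2  p_k/q_k = 65/3
k=3  a_k=1  p_k/q_k = 87/4
fundamental: x₁=87, y₁=4  (since 7569 − 473·16 = 1)

87 4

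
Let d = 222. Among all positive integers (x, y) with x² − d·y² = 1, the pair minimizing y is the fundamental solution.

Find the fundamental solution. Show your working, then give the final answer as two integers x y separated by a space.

d=222: √d = [14; 1,8,1,28] (ℓ=4, even), read p_3/q_3
i=0: a=14 ⇒ p=14, q=1
…
i=2: a=8 ⇒ p=134, q=9
i=3: a=1 ⇒ p=149, q=10
→ (149, 10).  Check: 149²=22201, 222·10²=22200, difference 1.

149 10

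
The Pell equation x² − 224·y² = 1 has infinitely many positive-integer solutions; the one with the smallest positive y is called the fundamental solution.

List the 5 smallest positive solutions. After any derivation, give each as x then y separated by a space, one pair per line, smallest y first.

15 1
449 30
13455 899
403201 26940
12082575 807301

[14; 1,28] for √224; ℓ=2 ⇒ convergent index 1
k=0  a_k=14  p_k/q_k = 14/1
k=1  a_k=1  p_k/q_k = 15/1
→ (15, 1).  Check: 15²=225, 224·1²=224, difference 1.
n=2: (15,1)∘(15,1) = (15·15+224·1·1, 15·1+1·15) = (449,30)
n=3: (449,30)∘(15,1) = (15·449+224·1·30, 15·30+1·449) = (13455,899)
n=4: (13455,899)∘(15,1) = (15·13455+224·1·899, 15·899+1·13455) = (403201,26940)
n=5: (403201,26940)∘(15,1) = (15·403201+224·1·26940, 15·26940+1·403201) = (12082575,807301)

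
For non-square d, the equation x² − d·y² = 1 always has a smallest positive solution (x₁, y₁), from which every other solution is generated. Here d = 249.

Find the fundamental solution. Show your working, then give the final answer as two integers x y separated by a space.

8553815 542076

[15; 1,3,1,1,5,…,3,1,30] for √249; ℓ=16 ⇒ convergent index 15
step 0: (15, 1)  from 15·(1,0) + (0,1)
…
step 2: (63, 4)  from 3·(16,1) + (15,1)
…
step 6: (931, 59)  from 1·(789,50) + (142,9)
step 7: (3582, 227)  from 3·(931,59) + (789,50)
step 8: (36751, 2329)  from 10·(3582,227) + (931,59)
step 9: (113835, 7214)  from 3·(36751,2329) + (3582,227)
…
step 11: (866765, 54929)  from 5·(150586,9543) + (113835,7214)
…
step 14: (6669699, 422675)  from 3·(1884116,119401) + (1017351,64472)
step 15: (8553815, 542076)  from 1·(6669699,422675) + (1884116,119401)
→ (8553815, 542076).  Check: 8553815²=73167751054225, 249·542076²=73167751054224, difference 1.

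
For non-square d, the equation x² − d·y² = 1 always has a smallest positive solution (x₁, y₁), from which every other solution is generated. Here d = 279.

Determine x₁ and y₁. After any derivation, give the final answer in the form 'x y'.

[16; 1,2,2,1,2,2,1,32] for √279; ℓ=8 ⇒ convergent index 7
step 0: (16, 1)  from 16·(1,0) + (0,1)
…
step 3: (117, 7)  from 2·(50,3) + (17,1)
…
step 5: (451, 27)  from 2·(167,10) + (117,7)
step 6: (1069, 64)  from 2·(451,27) + (167,10)
step 7: (1520, 91)  from 1·(1069,64) + (451,27)
(x₁, y₁) = (1520, 91);  1520² − 279·91² = 1 ✓

1520 91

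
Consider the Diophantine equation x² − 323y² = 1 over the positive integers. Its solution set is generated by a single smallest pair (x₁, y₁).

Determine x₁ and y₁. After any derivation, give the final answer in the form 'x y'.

√323 → a₀=17, period (1,34); ℓ=2 even so k=1
k=0  a_k=17  p_k/q_k = 17/1
k=1  a_k=1  p_k/q_k = 18/1
→ (18, 1).  Check: 18²=324, 323·1²=323, difference 1.

18 1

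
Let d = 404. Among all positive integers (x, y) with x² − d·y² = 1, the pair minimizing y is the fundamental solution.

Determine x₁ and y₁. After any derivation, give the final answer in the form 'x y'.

201 10

√404 → a₀=20, period (10,40); ℓ=2 even so k=1
k=0  a_k=20  p_k/q_k = 20/1
k=1  a_k=10  p_k/q_k = 201/10
fundamental: x₁=201, y₁=10  (since 40401 − 404·100 = 1)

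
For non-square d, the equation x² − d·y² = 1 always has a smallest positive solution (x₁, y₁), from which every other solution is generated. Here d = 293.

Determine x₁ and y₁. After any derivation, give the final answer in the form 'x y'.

12320649 719780

d=293: √d = [17; 8,1,1,8,34] (ℓ=5, odd), read p_9/q_9
i=0: a=17 ⇒ p=17, q=1
…
i=2: a=1 ⇒ p=154, q=9
…
i=4: a=8 ⇒ p=2482, q=145
i=5: a=34 ⇒ p=84679, q=4947
…
i=8: a=1 ⇒ p=1444507, q=84389
i=9: a=8 ⇒ p=12320649, q=719780
(x₁, y₁) = (12320649, 719780);  12320649² − 293·719780² = 1 ✓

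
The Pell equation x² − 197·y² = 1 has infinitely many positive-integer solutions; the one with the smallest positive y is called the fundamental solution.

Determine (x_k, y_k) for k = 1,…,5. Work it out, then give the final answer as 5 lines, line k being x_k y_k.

√197 → a₀=14, period (28); ℓ=1 odd so k=1
step 0: (14, 1)  from 14·(1,0) + (0,1)
step 1: (393, 28)  from 28·(14,1) + (1,0)
fundamental: x₁=393, y₁=28  (since 154449 − 197·784 = 1)
n=2: (393,28)∘(393,28) = (393·393+197·28·28, 393·28+28·393) = (308897,22008)
n=3: (308897,22008)∘(393,28) = (393·308897+197·28·22008, 393·22008+28·308897) = (242792649,17298260)
n=4: (242792649,17298260)∘(393,28) = (393·242792649+197·28·17298260, 393·17298260+28·242792649) = (190834713217,13596410352)
n=5: (190834713217,13596410352)∘(393,28) = (393·190834713217+197·28·13596410352, 393·13596410352+28·190834713217) = (149995841795913,10686761238412)

393 28
308897 22008
242792649 17298260
190834713217 13596410352
149995841795913 10686761238412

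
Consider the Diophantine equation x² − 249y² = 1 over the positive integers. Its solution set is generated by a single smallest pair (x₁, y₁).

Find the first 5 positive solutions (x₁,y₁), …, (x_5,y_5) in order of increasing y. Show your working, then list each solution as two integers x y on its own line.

d=249: √d = [15; 1,3,1,1,5,…,3,1,30] (ℓ=16, even), read p_15/q_15
k=0  a_k=15  p_k/q_k = 15/1
k=1  a_k=1  p_k/q_k = 16/1
k=2  a_k=3  p_k/q_k = 63/4
…
k=6  a_k=1  p_k/q_k = 931/59
k=7  a_k=3  p_k/q_k = 3582/227
k=8  a_k=10  p_k/q_k = 36751/2329
k=9  a_k=3  p_k/q_k = 113835/7214
k=10  a_k=1  p_k/q_k = 150586/9543
k=11  a_k=5  p_k/q_k = 866765/54929
k=12  a_k=1  p_k/q_k = 1017351/64472
k=13  a_k=1  p_k/q_k = 1884116/119401
k=14  a_k=3  p_k/q_k = 6669699/422675
k=15  a_k=1  p_k/q_k = 8553815/542076
→ (8553815, 542076).  Check: 8553815²=73167751054225, 249·542076²=73167751054224, difference 1.
n=2: (8553815,542076)∘(8553815,542076) = (8553815·8553815+249·542076·542076, 8553815·542076+542076·8553815) = (146335502108449,9273635639880)
n=3: (146335502108449,9273635639880)∘(8553815,542076) = (8553815·146335502108449+249·542076·9273635639880, 8553815·9273635639880+542076·146335502108449) = (2503453625935556812055,158649927281879742324)
n=4: (2503453625935556812055,158649927281879742324)∘(8553815,542076) = (8553815·2503453625935556812055+249·542076·158649927281879742324, 8553815·158649927281879742324+542076·2503453625935556812055) = (42828158354663763449114371201,2714124255465295062538692240)
n=5: (42828158354663763449114371201,2714124255465295062538692240)∘(8553815,542076) = (8553815·42828158354663763449114371201+249·542076·2714124255465295062538692240, 8553815·2714124255465295062538692240+542076·42828158354663763449114371201) = (732688286712993936041346554632551575,46432233536525587120811525646048876)

8553815 542076
146335502108449 9273635639880
2503453625935556812055 158649927281879742324
42828158354663763449114371201 2714124255465295062538692240
732688286712993936041346554632551575 46432233536525587120811525646048876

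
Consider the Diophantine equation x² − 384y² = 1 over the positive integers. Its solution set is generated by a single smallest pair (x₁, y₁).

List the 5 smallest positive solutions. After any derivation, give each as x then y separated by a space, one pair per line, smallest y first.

√384 = [19; 1,1,2,9,2,1,1,38, …], period ℓ=8 (even) → k=7
step 0: (19, 1)  from 19·(1,0) + (0,1)
step 1: (20, 1)  from 1·(19,1) + (1,0)
step 2: (39, 2)  from 1·(20,1) + (19,1)
step 3: (98, 5)  from 2·(39,2) + (20,1)
step 4: (921, 47)  from 9·(98,5) + (39,2)
step 5: (1940, 99)  from 2·(921,47) + (98,5)
step 6: (2861, 146)  from 1·(1940,99) + (921,47)
step 7: (4801, 245)  from 1·(2861,146) + (1940,99)
→ (4801, 245).  Check: 4801²=23049601, 384·245²=23049600, difference 1.
(4801+245√384)^2 = 46099201 + 2352490√384
(4801+245√384)^3 = 442644523201 + 22588608735√384
(4801+245√384)^4 = 4250272665676801 + 216895818720980√384
(4801+245√384)^5 = 40811117693184120001 + 2082633628770241225√384

4801 245
46099201 2352490
442644523201 22588608735
4250272665676801 216895818720980
40811117693184120001 2082633628770241225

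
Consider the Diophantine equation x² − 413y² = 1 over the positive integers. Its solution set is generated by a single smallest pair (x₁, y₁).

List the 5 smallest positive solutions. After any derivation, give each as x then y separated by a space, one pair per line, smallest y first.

113399 5580
25718666401 1265532840
5832942102300599 287020317040740
1322899602891852585601 65095633862940217680
300030984130833440606834999 14763559568560095172347900

√413 → a₀=20, period (3,9,1,4,1,9,3,40); ℓ=8 even so k=7
i=0: a=20 ⇒ p=20, q=1
i=1: a=3 ⇒ p=61, q=3
i=2: a=9 ⇒ p=569, q=28
i=3: a=1 ⇒ p=630, q=31
…
i=6: a=9 ⇒ p=36560, q=1799
i=7: a=3 ⇒ p=113399, q=5580
→ (113399, 5580).  Check: 113399²=12859333201, 413·5580²=12859333200, difference 1.
n=2: (113399,5580)∘(113399,5580) = (113399·113399+413·5580·5580, 113399·5580+5580·113399) = (25718666401,1265532840)
n=3: (25718666401,1265532840)∘(113399,5580) = (113399·25718666401+413·5580·1265532840, 113399·1265532840+5580·25718666401) = (5832942102300599,287020317040740)
n=4: (5832942102300599,287020317040740)∘(113399,5580) = (113399·5832942102300599+413·5580·287020317040740, 113399·287020317040740+5580·5832942102300599) = (1322899602891852585601,65095633862940217680)
n=5: (1322899602891852585601,65095633862940217680)∘(113399,5580) = (113399·1322899602891852585601+413·5580·65095633862940217680, 113399·65095633862940217680+5580·1322899602891852585601) = (300030984130833440606834999,14763559568560095172347900)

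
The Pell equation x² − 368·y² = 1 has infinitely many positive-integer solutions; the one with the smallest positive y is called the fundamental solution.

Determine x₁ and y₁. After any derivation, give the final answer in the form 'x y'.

√368 = [19; 5,2,5,38, …], period ℓ=4 (even) → k=3
step 0: (19, 1)  from 19·(1,0) + (0,1)
…
step 2: (211, 11)  from 2·(96,5) + (19,1)
step 3: (1151, 60)  from 5·(211,11) + (96,5)
(x₁, y₁) = (1151, 60);  1151² − 368·60² = 1 ✓

1151 60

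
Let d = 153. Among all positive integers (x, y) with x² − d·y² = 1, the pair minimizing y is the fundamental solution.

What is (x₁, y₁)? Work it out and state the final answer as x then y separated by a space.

[12; 2,1,2,2,2,1,2,24] for √153; ℓ=8 ⇒ convergent index 7
a_0=12:  p_0=12·1+0=12,  q_0=12·0+1=1
…
a_2=1:  p_2=1·25+12=37,  q_2=1·2+1=3
…
a_6=1:  p_6=1·569+235=804,  q_6=1·46+19=65
a_7=2:  p_7=2·804+569=2177,  q_7=2·65+46=176
fundamental: x₁=2177, y₁=176  (since 4739329 − 153·30976 = 1)

2177 176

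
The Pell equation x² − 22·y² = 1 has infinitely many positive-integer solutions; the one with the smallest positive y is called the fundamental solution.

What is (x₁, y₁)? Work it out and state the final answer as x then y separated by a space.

√22 → a₀=4, period (1,2,4,2,1,8); ℓ=6 even so k=5
a_0=4:  p_0=4·1+0=4,  q_0=4·0+1=1
…
a_2=2:  p_2=2·5+4=14,  q_2=2·1+1=3
…
a_4=2:  p_4=2·61+14=136,  q_4=2·13+3=29
a_5=1:  p_5=1·136+61=197,  q_5=1·29+13=42
fundamental: x₁=197, y₁=42  (since 38809 − 22·1764 = 1)

197 42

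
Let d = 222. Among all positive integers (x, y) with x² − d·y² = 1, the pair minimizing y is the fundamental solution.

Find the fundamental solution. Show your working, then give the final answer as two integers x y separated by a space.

√222 → a₀=14, period (1,8,1,28); ℓ=4 even so k=3
k=0  a_k=14  p_k/q_k = 14/1
…
k=2  a_k=8  p_k/q_k = 134/9
k=3  a_k=1  p_k/q_k = 149/10
→ (149, 10).  Check: 149²=22201, 222·10²=22200, difference 1.

149 10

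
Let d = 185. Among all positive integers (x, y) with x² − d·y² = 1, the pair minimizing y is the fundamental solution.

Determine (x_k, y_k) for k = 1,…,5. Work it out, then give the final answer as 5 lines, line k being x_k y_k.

√185 → a₀=13, period (1,1,1,1,26); ℓ=5 odd so k=9
step 0: (13, 1)  from 13·(1,0) + (0,1)
step 1: (14, 1)  from 1·(13,1) + (1,0)
…
step 4: (68, 5)  from 1·(41,3) + (27,2)
step 5: (1809, 133)  from 26·(68,5) + (41,3)
step 6: (1877, 138)  from 1·(1809,133) + (68,5)
step 7: (3686, 271)  from 1·(1877,138) + (1809,133)
step 8: (5563, 409)  from 1·(3686,271) + (1877,138)
step 9: (9249, 680)  from 1·(5563,409) + (3686,271)
(x₁, y₁) = (9249, 680);  9249² − 185·680² = 1 ✓
n=2: (9249,680)∘(9249,680) = (9249·9249+185·680·680, 9249·680+680·9249) = (171088001,12578640)
n=3: (171088001,12578640)∘(9249,680) = (9249·171088001+185·680·12578640, 9249·12578640+680·171088001) = (3164785833249,232679682040)
n=4: (3164785833249,232679682040)∘(9249,680) = (9249·3164785833249+185·680·232679682040, 9249·232679682040+680·3164785833249) = (58542208172352001,4304108745797280)
n=5: (58542208172352001,4304108745797280)∘(9249,680) = (9249·58542208172352001+185·680·4304108745797280, 9249·4304108745797280+680·58542208172352001) = (1082913763607381481249,79617403347078403400)

9249 680
171088001 12578640
3164785833249 232679682040
58542208172352001 4304108745797280
1082913763607381481249 79617403347078403400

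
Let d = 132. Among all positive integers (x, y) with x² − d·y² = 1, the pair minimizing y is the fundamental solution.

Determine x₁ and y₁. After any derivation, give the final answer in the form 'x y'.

23 2

d=132: √d = [11; 2,22] (ℓ=2, even), read p_1/q_1
k=0  a_k=11  p_k/q_k = 11/1
k=1  a_k=2  p_k/q_k = 23/2
→ (23, 2).  Check: 23²=529, 132·2²=528, difference 1.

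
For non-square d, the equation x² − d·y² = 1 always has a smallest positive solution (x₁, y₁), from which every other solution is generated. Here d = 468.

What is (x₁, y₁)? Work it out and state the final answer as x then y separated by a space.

d=468: √d = [21; 1,1,1,2,1,1,1,42] (ℓ=8, even), read p_7/q_7
a_0=21:  p_0=21·1+0=21,  q_0=21·0+1=1
…
a_2=1:  p_2=1·22+21=43,  q_2=1·1+1=2
…
a_4=2:  p_4=2·65+43=173,  q_4=2·3+2=8
…
a_6=1:  p_6=1·238+173=411,  q_6=1·11+8=19
a_7=1:  p_7=1·411+238=649,  q_7=1·19+11=30
fundamental: x₁=649, y₁=30  (since 421201 − 468·900 = 1)

649 30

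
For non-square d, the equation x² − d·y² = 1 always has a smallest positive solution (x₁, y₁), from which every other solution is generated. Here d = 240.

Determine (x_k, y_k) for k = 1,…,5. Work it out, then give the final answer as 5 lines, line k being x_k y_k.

31 2
1921 124
119071 7686
7380481 476408
457470751 29529610

√240 → a₀=15, period (2,30); ℓ=2 even so k=1
a_0=15:  p_0=15·1+0=15,  q_0=15·0+1=1
a_1=2:  p_1=2·15+1=31,  q_1=2·1+0=2
→ (31, 2).  Check: 31²=961, 240·2²=960, difference 1.
(x_2, y_2) = (31·31 + 240·2·2, 31·2 + 2·31) = (1921, 124)
(x_3, y_3) = (31·1921 + 240·2·124, 31·124 + 2·1921) = (119071, 7686)
(x_4, y_4) = (31·119071 + 240·2·7686, 31·7686 + 2·119071) = (7380481, 476408)
(x_5, y_5) = (31·7380481 + 240·2·476408, 31·476408 + 2·7380481) = (457470751, 29529610)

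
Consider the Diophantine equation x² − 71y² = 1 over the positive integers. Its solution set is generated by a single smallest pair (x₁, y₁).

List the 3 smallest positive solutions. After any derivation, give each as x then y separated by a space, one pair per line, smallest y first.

3480 413
24220799 2874480
168576757560 20006380387

√71 = [8; 2,2,1,7,1,2,2,16, …], period ℓ=8 (even) → k=7
k=0  a_k=8  p_k/q_k = 8/1
k=1  a_k=2  p_k/q_k = 17/2
…
k=3  a_k=1  p_k/q_k = 59/7
k=4  a_k=7  p_k/q_k = 455/54
k=5  a_k=1  p_k/q_k = 514/61
k=6  a_k=2  p_k/q_k = 1483/176
k=7  a_k=2  p_k/q_k = 3480/413
fundamental: x₁=3480, y₁=413  (since 12110400 − 71·170569 = 1)
k=2:  x_2 = 3480·3480+71·413·413 = 24220799,  y_2 = 3480·413+413·3480 = 2874480
k=3:  x_3 = 3480·24220799+71·413·2874480 = 168576757560,  y_3 = 3480·2874480+413·24220799 = 20006380387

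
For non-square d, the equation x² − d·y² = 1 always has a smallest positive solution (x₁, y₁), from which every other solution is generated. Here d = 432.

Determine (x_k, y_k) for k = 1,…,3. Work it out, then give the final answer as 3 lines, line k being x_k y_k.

1351 65
3650401 175630
9863382151 474552195

√432 → a₀=20, period (1,3,1,1,1,3,1,40); ℓ=8 even so k=7
i=0: a=20 ⇒ p=20, q=1
i=1: a=1 ⇒ p=21, q=1
…
i=3: a=1 ⇒ p=104, q=5
i=4: a=1 ⇒ p=187, q=9
i=5: a=1 ⇒ p=291, q=14
i=6: a=3 ⇒ p=1060, q=51
i=7: a=1 ⇒ p=1351, q=65
→ (1351, 65).  Check: 1351²=1825201, 432·65²=1825200, difference 1.
k=2:  x_2 = 1351·1351+432·65·65 = 3650401,  y_2 = 1351·65+65·1351 = 175630
k=3:  x_3 = 1351·3650401+432·65·175630 = 9863382151,  y_3 = 1351·175630+65·3650401 = 474552195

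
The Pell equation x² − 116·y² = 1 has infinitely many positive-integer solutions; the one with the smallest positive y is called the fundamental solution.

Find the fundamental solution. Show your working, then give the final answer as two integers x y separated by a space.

9801 910

d=116: √d = [10; 1,3,2,1,4,1,2,3,1,20] (ℓ=10, even), read p_9/q_9
i=0: a=10 ⇒ p=10, q=1
i=1: a=1 ⇒ p=11, q=1
i=2: a=3 ⇒ p=43, q=4
…
i=4: a=1 ⇒ p=140, q=13
…
i=8: a=3 ⇒ p=7550, q=701
i=9: a=1 ⇒ p=9801, q=910
fundamental: x₁=9801, y₁=910  (since 96059601 − 116·828100 = 1)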